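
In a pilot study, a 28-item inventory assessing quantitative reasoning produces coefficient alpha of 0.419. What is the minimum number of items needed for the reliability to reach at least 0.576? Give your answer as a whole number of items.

n = [0.576 × 0.581] / [0.419 × 0.424]
n = 0.334656 / 0.177656 ≈ 1.8837
Items needed = n × 28 = 1.8837 × 28 ≈ 52.74 → round up to 53

53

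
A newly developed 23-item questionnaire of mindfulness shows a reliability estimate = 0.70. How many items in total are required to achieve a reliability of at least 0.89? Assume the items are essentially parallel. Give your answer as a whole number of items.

n = 0.89 × (1 − 0.70) / [ 0.70 × (1 − 0.89) ]
  = 0.2670 / 0.0770 = 3.4675
3.4675 × 23 = 79.75 → 80 items

80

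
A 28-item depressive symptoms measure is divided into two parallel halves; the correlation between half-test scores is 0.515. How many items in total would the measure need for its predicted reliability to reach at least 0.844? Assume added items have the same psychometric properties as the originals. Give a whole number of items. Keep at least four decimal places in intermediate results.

r_full = 2(0.515)/(1 + 0.515) = 0.6799
Solve Spearman-Brown for n: n = 0.844(1 − 0.6799) / [0.6799(1 − 0.844)] = 2.5472
Required items = 2.5472 × 28 = 71.32, so 72 items.

72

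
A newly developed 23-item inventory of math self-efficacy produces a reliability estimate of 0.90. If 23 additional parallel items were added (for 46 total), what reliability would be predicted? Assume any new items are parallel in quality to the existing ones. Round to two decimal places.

Length ratio n = 46/23 = 2
r_new = (2 × 0.90) / (1 + (2 − 1) × 0.90)
     = 1.8000 / 1.9000 = 0.9474

0.95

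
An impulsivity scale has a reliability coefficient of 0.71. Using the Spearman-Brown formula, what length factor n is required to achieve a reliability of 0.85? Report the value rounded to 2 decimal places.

n = 0.85(1 − 0.71) / [0.71(1 − 0.85)]
  = 0.2465 / 0.1065 = 2.3146

2.31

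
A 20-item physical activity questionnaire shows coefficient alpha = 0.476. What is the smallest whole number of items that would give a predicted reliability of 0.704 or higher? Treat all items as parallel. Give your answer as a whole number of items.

53

n = 0.704(1 − 0.476) / [0.476(1 − 0.704)]
n = 0.368896 / 0.140896 ≈ 2.6182
Items needed = n × 20 = 2.6182 × 20 ≈ 52.36 → round up to 53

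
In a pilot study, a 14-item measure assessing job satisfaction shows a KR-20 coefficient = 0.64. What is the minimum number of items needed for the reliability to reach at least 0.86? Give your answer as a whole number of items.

49

Spearman-Brown solved for the length factor n:
n = r_target (1 − r_old) / [ r_old (1 − r_target) ]
n = 0.86 × (1 − 0.64) / [ 0.64 × (1 − 0.86) ]
n = 0.3096 / 0.0896 ≈ 3.4554
Items needed = n × 14 = 3.4554 × 14 ≈ 48.38 → round up to 49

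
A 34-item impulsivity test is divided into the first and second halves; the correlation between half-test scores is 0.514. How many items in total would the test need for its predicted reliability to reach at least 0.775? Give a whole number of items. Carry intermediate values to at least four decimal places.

Corrected full-test reliability: r_full = 2 × 0.514 / (1 + 0.514) ≈ 0.6790
n = r_tgt(1 − r_full) / [r_full(1 − r_tgt)] = 0.775 × 0.3210 / (0.6790 × 0.225) ≈ 1.6284
Items = 1.6284 × 34 ≈ 55.37 → 56

56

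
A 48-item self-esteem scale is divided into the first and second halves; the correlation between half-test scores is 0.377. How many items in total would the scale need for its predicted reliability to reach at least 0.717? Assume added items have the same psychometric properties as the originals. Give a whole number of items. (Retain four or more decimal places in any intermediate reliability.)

101

Corrected full-test reliability: r_full = 2 × 0.377 / (1 + 0.377) ≈ 0.5476
n = r_tgt(1 − r_full) / [r_full(1 − r_tgt)] = 0.717 × 0.4524 / (0.5476 × 0.283) ≈ 2.0931
Items = 2.0931 × 48 ≈ 100.47 → 101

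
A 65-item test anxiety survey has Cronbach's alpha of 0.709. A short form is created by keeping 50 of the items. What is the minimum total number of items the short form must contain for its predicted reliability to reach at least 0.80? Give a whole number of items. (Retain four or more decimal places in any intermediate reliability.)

First, r for the 50-item form: n = 50/65 = 0.7692, so r_50 = 0.7692·0.709/(1 + (0.7692 − 1)·0.709) = 0.6521
Then solve for n' with r_old = 0.6521, r_target = 0.80: n' = 0.80(1 − 0.6521)/[0.6521(1 − 0.80)] = 2.1340
Total items = 2.1340 × 50 = 106.70, rounded up to 107.

107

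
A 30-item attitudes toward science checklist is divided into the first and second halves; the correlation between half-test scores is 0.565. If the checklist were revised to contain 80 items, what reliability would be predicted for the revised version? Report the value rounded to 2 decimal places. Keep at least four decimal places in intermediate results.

Spearman-Brown correction (n = 2): r_full = 2·0.565/(1 + 0.565) = 0.7220
Then adjust to 80 items: n = 80/30 = 2.6667
r_new = n·r_full / (1 + (n − 1)·r_full) = 1.9254 / 2.2034 ≈ 0.8738

0.87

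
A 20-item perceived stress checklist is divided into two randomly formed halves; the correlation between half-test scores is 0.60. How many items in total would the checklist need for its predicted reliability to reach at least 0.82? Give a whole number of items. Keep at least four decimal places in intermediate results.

Corrected full-test reliability: r_full = 2 × 0.60 / (1 + 0.60) ≈ 0.7500
n = r_tgt(1 − r_full) / [r_full(1 − r_tgt)] = 0.82 × 0.2500 / (0.7500 × 0.18) ≈ 1.5185
Items = 1.5185 × 20 ≈ 30.37 → 31

31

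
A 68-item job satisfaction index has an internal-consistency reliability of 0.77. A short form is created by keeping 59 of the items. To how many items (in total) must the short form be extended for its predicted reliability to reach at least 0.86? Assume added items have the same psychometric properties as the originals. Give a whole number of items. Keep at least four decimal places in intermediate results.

Short-form reliability: n = 59/68 = 0.8676; r_59 = n·r/(1+(n−1)r) ≈ 0.7439
Then solve for n' with r_old = 0.7439, r_target = 0.86: n' = 0.86(1 − 0.7439)/[0.7439(1 − 0.86)] = 2.1148
Items = 2.1148 × 59 ≈ 124.77 → 125

125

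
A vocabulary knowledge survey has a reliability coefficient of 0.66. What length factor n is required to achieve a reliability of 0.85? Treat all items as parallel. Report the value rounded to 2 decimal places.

Rearranging the Spearman-Brown formula for n,
n = r*(1 − r) / [ r (1 − r*) ]
n = 0.85(1 − 0.66) / [0.66(1 − 0.85)]
  = 0.2890 / 0.0990 = 2.9192

2.92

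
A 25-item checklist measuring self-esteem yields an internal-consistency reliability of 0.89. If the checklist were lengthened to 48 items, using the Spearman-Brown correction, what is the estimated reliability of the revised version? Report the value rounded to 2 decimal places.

0.94

The new length is 48/25 = 1.92 times the old.
Spearman-Brown: r_new = n·r / (1 + (n − 1)·r)
r_new = 1.92·0.89 / [1 + (1.92 − 1)·0.89]
r_new = 1.7088 / 1.8188 ≈ 0.9395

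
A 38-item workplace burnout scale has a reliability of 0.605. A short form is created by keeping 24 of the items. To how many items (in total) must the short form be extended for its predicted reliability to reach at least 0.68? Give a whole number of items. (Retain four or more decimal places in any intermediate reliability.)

53

First, r for the 24-item form: n = 24/38 = 0.6316, so r_24 = 0.6316·0.605/(1 + (0.6316 − 1)·0.605) = 0.4917
Length factor from the short form to reach 0.68: n' = 0.68(1 − 0.4917) / [0.4917(1 − 0.68)] ≈ 2.1967
Items = 2.1967 × 24 ≈ 52.72 → 53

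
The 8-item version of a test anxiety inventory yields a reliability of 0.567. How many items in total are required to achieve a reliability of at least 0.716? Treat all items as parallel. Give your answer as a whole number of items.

n = [0.716 × 0.433] / [0.567 × 0.284]
  = 0.310028 / 0.161028 = 1.9253
1.9253 × 8 = 15.40 → 16 items

16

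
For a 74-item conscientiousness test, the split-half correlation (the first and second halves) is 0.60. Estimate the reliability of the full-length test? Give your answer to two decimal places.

0.75

Apply the Spearman-Brown correction with n = 2:
r_full = 2r_hh / (1 + r_hh) = 2 × 0.60 / (1 + 0.60)
       = 1.2000 / 1.6000 = 0.7500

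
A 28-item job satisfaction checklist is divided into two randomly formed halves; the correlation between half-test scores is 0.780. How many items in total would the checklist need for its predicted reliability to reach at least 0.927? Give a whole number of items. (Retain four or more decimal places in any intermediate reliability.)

Corrected full-test reliability: r_full = 2 × 0.780 / (1 + 0.780) ≈ 0.8764
Solve Spearman-Brown for n: n = 0.927(1 − 0.8764) / [0.8764(1 − 0.927)] = 1.7909
Required items = 1.7909 × 28 = 50.15, so 51 items.

51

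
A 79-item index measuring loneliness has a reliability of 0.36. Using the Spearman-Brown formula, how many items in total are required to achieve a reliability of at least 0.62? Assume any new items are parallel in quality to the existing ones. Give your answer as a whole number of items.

230

Rearranging the Spearman-Brown formula for n,
n = r_target (1 − r_old) / [ r_old (1 − r_target) ]
n = 0.62(1 − 0.36) / [0.36(1 − 0.62)]
n = 0.3968 / 0.1368 ≈ 2.9006
2.9006 × 79 = 229.15 → 230 items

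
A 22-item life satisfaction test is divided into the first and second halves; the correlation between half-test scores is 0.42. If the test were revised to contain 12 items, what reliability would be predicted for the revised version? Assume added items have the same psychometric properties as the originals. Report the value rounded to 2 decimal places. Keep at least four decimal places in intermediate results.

Spearman-Brown correction (n = 2): r_full = 2·0.42/(1 + 0.42) = 0.5915
Length factor from 22 to 12 items: n = 12/22 = 0.5455
r_new = n·r_full / (1 + (n − 1)·r_full) = 0.3227 / 0.7312 ≈ 0.4413

0.44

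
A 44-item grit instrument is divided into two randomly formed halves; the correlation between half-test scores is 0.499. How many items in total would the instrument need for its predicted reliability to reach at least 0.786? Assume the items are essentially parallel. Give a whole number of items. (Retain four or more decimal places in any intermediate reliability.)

Corrected full-test reliability: r_full = 2 × 0.499 / (1 + 0.499) ≈ 0.6658
n = r_tgt(1 − r_full) / [r_full(1 − r_tgt)] = 0.786 × 0.3342 / (0.6658 × 0.214) ≈ 1.8436
Items = 1.8436 × 44 ≈ 81.12 → 82

82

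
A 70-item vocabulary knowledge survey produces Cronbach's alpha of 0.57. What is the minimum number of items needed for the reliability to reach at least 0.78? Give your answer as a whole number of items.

Spearman-Brown solved for the length factor n:
n = r*(1 − r) / [ r (1 − r*) ]
n = [0.78 × 0.43] / [0.57 × 0.22]
n = 0.3354 / 0.1254 ≈ 2.6746
Items needed = n × 70 = 2.6746 × 70 ≈ 187.22 → round up to 188

188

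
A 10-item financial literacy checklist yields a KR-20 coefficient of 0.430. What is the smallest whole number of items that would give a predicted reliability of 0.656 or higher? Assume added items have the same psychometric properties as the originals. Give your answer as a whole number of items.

26

Rearranging the Spearman-Brown formula for n,
n = r*(1 − r) / [ r (1 − r*) ]
n = [0.656 × 0.570] / [0.430 × 0.344]
  = 0.373920 / 0.147920 = 2.5279
2.5279 × 10 = 25.28 → 26 items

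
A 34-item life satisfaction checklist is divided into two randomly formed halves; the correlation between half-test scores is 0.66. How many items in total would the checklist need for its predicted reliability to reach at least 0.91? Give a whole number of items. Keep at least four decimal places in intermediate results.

89

Corrected full-test reliability: r_full = 2 × 0.66 / (1 + 0.66) ≈ 0.7952
n = r_tgt(1 − r_full) / [r_full(1 − r_tgt)] = 0.91 × 0.2048 / (0.7952 × 0.09) ≈ 2.6041
Required items = 2.6041 × 34 = 88.54, so 89 items.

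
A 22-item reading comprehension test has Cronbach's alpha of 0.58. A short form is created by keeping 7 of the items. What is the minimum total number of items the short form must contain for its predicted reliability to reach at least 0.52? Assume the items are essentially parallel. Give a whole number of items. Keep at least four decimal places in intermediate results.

First, r for the 7-item form: n = 7/22 = 0.3182, so r_7 = 0.3182·0.58/(1 + (0.3182 − 1)·0.58) = 0.3053
Length factor from the short form to reach 0.52: n' = 0.52(1 − 0.3053) / [0.3053(1 − 0.52)] ≈ 2.4651
Items = 2.4651 × 7 ≈ 17.26 → 18

18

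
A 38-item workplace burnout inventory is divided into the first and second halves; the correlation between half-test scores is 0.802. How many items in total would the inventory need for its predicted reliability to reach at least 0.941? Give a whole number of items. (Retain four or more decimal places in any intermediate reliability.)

75

Corrected full-test reliability: r_full = 2 × 0.802 / (1 + 0.802) ≈ 0.8901
n = r_tgt(1 − r_full) / [r_full(1 − r_tgt)] = 0.941 × 0.1099 / (0.8901 × 0.059) ≈ 1.9692
Required items = 1.9692 × 38 = 74.83, so 75 items.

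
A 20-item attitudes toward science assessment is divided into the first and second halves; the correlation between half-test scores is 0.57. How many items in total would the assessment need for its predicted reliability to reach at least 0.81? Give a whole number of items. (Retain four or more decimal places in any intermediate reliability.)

33

r_full = 2(0.57)/(1 + 0.57) = 0.7261
Solve Spearman-Brown for n: n = 0.81(1 − 0.7261) / [0.7261(1 − 0.81)] = 1.6082
Required items = 1.6082 × 20 = 32.16, so 33 items.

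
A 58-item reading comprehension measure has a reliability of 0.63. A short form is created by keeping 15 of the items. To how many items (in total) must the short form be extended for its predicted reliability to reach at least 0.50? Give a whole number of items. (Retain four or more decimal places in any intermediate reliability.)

35

First, r for the 15-item form: n = 15/58 = 0.2586, so r_15 = 0.2586·0.63/(1 + (0.2586 − 1)·0.63) = 0.3057
Length factor from the short form to reach 0.50: n' = 0.50(1 − 0.3057) / [0.3057(1 − 0.50)] ≈ 2.2712
Total items = 2.2712 × 15 = 34.07, rounded up to 35.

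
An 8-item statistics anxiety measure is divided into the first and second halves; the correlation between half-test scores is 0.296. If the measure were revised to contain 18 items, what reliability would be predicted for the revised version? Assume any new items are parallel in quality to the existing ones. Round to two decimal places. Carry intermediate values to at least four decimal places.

First correct the split-half correlation to full-test reliability: r_full = 2 × 0.296 / (1 + 0.296) ≈ 0.4568
Length factor from 8 to 18 items: n = 18/8 = 2.2500
r_new = n·r_full / (1 + (n − 1)·r_full) = 1.0278 / 1.5710 ≈ 0.6542

0.65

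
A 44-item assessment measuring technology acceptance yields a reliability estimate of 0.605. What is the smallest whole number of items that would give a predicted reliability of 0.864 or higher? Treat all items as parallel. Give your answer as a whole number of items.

183

n = [0.864 × 0.395] / [0.605 × 0.136]
n = 0.341280 / 0.082280 ≈ 4.1478
4.1478 × 44 = 182.50 → 183 items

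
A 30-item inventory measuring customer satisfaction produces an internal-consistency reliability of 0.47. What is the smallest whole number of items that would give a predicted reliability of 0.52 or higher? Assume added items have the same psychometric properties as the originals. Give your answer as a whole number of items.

37

Invert Spearman-Brown to solve for n:
n = r_target (1 − r_old) / [ r_old (1 − r_target) ]
n = [0.52 × 0.53] / [0.47 × 0.48]
  = 0.2756 / 0.2256 = 1.2216
So the test needs 1.2216 × 30 ≈ 36.65 items; rounding up, 37.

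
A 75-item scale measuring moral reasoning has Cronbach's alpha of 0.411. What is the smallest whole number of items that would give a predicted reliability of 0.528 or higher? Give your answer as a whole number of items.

121

n = 0.528 × (1 − 0.411) / [ 0.411 × (1 − 0.528) ]
  = 0.310992 / 0.193992 = 1.6031
So the test needs 1.6031 × 75 ≈ 120.23 items; rounding up, 121.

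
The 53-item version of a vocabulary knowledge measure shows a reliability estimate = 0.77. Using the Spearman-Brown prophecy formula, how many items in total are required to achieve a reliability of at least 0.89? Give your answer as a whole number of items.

129

Spearman-Brown solved for the length factor n:
n = r_target (1 − r_old) / [ r_old (1 − r_target) ]
n = 0.89(1 − 0.77) / [0.77(1 − 0.89)]
n = 0.2047 / 0.0847 ≈ 2.4168
So the test needs 2.4168 × 53 ≈ 128.09 items; rounding up, 129.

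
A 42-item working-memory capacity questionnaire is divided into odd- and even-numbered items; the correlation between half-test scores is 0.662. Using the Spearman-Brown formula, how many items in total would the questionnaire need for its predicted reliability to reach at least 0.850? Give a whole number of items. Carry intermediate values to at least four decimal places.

61

r_full = 2(0.662)/(1 + 0.662) = 0.7966
n = r_tgt(1 − r_full) / [r_full(1 − r_tgt)] = 0.850 × 0.2034 / (0.7966 × 0.150) ≈ 1.4469
Items = 1.4469 × 42 ≈ 60.77 → 61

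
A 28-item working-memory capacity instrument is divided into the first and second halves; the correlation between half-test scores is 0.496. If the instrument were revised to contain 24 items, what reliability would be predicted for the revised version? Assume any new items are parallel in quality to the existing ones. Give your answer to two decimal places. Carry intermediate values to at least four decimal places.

Spearman-Brown correction (n = 2): r_full = 2·0.496/(1 + 0.496) = 0.6631
Length factor from 28 to 24 items: n = 24/28 = 0.8571
r_new = n·r_full / (1 + (n − 1)·r_full) = 0.5683 / 0.9052 ≈ 0.6278

0.63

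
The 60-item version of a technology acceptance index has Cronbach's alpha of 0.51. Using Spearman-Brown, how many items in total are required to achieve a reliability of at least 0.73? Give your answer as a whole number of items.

156

Spearman-Brown solved for the length factor n:
n = r_target (1 − r_old) / [ r_old (1 − r_target) ]
n = 0.73 × (1 − 0.51) / [ 0.51 × (1 − 0.73) ]
n = 0.3577 / 0.1377 ≈ 2.5977
Items needed = n × 60 = 2.5977 × 60 ≈ 155.86 → round up to 156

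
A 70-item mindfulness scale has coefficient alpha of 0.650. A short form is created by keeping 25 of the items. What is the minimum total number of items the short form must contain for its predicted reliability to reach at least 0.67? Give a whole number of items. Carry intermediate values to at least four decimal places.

Short-form reliability: n = 25/70 = 0.3571; r_25 = n·r/(1+(n−1)r) ≈ 0.3987
Then solve for n' with r_old = 0.3987, r_target = 0.67: n' = 0.67(1 − 0.3987)/[0.3987(1 − 0.67)] = 3.0620
Total items = 3.0620 × 25 = 76.55, rounded up to 77.

77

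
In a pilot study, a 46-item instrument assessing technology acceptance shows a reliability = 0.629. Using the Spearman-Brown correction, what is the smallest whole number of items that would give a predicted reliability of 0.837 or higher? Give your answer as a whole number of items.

n = 0.837(1 − 0.629) / [0.629(1 − 0.837)]
n = 0.310527 / 0.102527 ≈ 3.0287
So the test needs 3.0287 × 46 ≈ 139.32 items; rounding up, 140.

140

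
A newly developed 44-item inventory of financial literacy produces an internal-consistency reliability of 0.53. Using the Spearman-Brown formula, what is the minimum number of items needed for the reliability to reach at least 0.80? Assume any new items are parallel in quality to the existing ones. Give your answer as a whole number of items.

157

n = 0.80 × (1 − 0.53) / [ 0.53 × (1 − 0.80) ]
  = 0.3760 / 0.1060 = 3.5472
Items needed = n × 44 = 3.5472 × 44 ≈ 156.08 → round up to 157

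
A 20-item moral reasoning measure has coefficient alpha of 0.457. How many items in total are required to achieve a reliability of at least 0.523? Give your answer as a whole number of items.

n = 0.523 × (1 − 0.457) / [ 0.457 × (1 − 0.523) ]
  = 0.283989 / 0.217989 = 1.3028
So the test needs 1.3028 × 20 ≈ 26.06 items; rounding up, 27.

27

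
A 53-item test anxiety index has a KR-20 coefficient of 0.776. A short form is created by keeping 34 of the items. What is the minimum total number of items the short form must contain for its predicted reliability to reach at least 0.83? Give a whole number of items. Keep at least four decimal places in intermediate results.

Short-form reliability: n = 34/53 = 0.6415; r_34 = n·r/(1+(n−1)r) ≈ 0.6897
Length factor from the short form to reach 0.83: n' = 0.83(1 − 0.6897) / [0.6897(1 − 0.83)] ≈ 2.1966
Items = 2.1966 × 34 ≈ 74.68 → 75

75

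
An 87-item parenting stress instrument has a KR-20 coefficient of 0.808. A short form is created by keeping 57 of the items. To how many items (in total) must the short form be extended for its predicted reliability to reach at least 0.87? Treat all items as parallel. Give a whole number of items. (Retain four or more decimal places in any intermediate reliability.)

139

Short-form reliability: n = 57/87 = 0.6552; r_57 = n·r/(1+(n−1)r) ≈ 0.7339
Length factor from the short form to reach 0.87: n' = 0.87(1 − 0.7339) / [0.7339(1 − 0.87)] ≈ 2.4265
Items = 2.4265 × 57 ≈ 138.31 → 139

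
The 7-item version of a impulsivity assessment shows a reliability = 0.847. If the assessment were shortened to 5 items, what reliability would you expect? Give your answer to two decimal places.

The new length is 5/7 = 0.7143 times the old.
Apply the Spearman-Brown prophecy formula, r' = nr / [1 + (n − 1)r]:
r_new = 0.7143·0.847 / [1 + (0.7143 − 1)·0.847]
     = 0.6050 / 0.7580 = 0.7982

0.80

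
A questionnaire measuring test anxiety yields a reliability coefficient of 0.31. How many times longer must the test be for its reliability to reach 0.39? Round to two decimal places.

n = 0.39 × (1 − 0.31) / [ 0.31 × (1 − 0.39) ]
  = 0.2691 / 0.1891 = 1.4231

1.42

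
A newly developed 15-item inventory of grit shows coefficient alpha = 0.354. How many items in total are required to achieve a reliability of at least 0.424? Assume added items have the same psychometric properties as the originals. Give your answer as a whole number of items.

n = 0.424(1 − 0.354) / [0.354(1 − 0.424)]
  = 0.273904 / 0.203904 = 1.3433
Items needed = n × 15 = 1.3433 × 15 ≈ 20.15 → round up to 21

21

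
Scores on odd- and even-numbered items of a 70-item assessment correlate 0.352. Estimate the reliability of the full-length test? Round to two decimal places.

Each half is half the length of the full test, so the full test is n = 2 times a half.
r_full = 2r_hh / (1 + r_hh) = 2 × 0.352 / (1 + 0.352)
       = 0.7040 / 1.3520 = 0.5207

0.52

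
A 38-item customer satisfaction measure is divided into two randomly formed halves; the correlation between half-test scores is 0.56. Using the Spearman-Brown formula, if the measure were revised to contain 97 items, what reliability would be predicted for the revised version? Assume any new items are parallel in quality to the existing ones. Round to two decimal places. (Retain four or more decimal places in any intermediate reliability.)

0.87

First correct the split-half correlation to full-test reliability: r_full = 2 × 0.56 / (1 + 0.56) ≈ 0.7179
Length factor from 38 to 97 items: n = 97/38 = 2.5526
r_new = n·r_full / (1 + (n − 1)·r_full) = 1.8325 / 2.1146 ≈ 0.8666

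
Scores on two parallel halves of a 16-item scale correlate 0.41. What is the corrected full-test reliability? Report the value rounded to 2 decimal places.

0.58

The full test is twice the length of either half (n = 2).
r_full = 2(0.41) / (1 + 0.41)
r_full = 0.8200 / 1.4100 ≈ 0.5816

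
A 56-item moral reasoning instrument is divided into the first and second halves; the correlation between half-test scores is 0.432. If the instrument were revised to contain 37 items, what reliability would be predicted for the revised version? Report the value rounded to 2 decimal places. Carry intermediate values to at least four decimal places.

Spearman-Brown correction (n = 2): r_full = 2·0.432/(1 + 0.432) = 0.6034
Then adjust to 37 items: n = 37/56 = 0.6607
r_new = n·r_full / (1 + (n − 1)·r_full) = 0.3987 / 0.7953 ≈ 0.5013

0.50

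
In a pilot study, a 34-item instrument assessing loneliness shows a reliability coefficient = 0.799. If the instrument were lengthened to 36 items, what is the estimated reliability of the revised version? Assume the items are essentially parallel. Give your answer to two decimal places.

The new length is 36/34 = 1.0588 times the old.
r_new = 1.0588·0.799 / [1 + (1.0588 − 1)·0.799]
     = 0.8460 / 1.0470 = 0.8080

0.81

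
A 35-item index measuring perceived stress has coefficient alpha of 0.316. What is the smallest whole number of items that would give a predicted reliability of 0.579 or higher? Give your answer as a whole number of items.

105

n = [0.579 × 0.684] / [0.316 × 0.421]
  = 0.396036 / 0.133036 = 2.9769
So the test needs 2.9769 × 35 ≈ 104.19 items; rounding up, 105.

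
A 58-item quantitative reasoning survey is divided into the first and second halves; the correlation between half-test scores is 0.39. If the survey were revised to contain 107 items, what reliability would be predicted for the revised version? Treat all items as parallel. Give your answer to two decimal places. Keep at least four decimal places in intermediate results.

0.70

Full-test reliability from the split-half r: r_full = 2(0.39)/(1 + 0.39) = 0.5612
Then adjust to 107 items: n = 107/58 = 1.8448
r_new = n·r_full / (1 + (n − 1)·r_full) = 1.0353 / 1.4741 ≈ 0.7023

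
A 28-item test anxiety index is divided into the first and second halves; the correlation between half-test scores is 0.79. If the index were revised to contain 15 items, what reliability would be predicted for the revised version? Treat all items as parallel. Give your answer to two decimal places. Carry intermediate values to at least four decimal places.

Full-test reliability from the split-half r: r_full = 2(0.79)/(1 + 0.79) = 0.8827
Then adjust to 15 items: n = 15/28 = 0.5357
r_new = n·r_full / (1 + (n − 1)·r_full) = 0.4729 / 0.5902 ≈ 0.8013

0.80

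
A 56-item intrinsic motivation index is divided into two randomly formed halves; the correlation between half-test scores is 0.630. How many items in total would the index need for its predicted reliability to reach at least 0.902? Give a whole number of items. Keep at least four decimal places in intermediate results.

152

Corrected full-test reliability: r_full = 2 × 0.630 / (1 + 0.630) ≈ 0.7730
n = r_tgt(1 − r_full) / [r_full(1 − r_tgt)] = 0.902 × 0.2270 / (0.7730 × 0.098) ≈ 2.7029
Required items = 2.7029 × 56 = 151.36, so 152 items.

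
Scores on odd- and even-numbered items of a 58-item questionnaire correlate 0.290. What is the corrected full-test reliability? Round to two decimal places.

0.45

Each half is half the length of the full test, so the full test is n = 2 times a half.
r_full = 2r_hh / (1 + r_hh) = 2 × 0.290 / (1 + 0.290)
       = 0.5800 / 1.2900 = 0.4496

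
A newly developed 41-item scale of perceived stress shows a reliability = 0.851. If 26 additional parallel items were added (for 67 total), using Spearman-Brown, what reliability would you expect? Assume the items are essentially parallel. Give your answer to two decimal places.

0.90

Length ratio n = 67/41 = 1.6341
By Spearman-Brown, r_new = n r / (1 + (n − 1) r).
r_new = (1.6341 × 0.851) / (1 + (1.6341 − 1) × 0.851)
     = 1.3906 / 1.5396 = 0.9032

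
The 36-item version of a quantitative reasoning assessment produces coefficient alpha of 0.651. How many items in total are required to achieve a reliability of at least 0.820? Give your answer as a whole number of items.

Spearman-Brown solved for the length factor n:
n = r*(1 − r) / [ r (1 − r*) ]
n = 0.820(1 − 0.651) / [0.651(1 − 0.820)]
n = 0.286180 / 0.117180 ≈ 2.4422
So the test needs 2.4422 × 36 ≈ 87.92 items; rounding up, 88.

88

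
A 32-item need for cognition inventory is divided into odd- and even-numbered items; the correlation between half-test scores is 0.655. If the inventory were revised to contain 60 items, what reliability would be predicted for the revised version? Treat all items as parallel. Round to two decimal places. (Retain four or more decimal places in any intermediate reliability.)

Spearman-Brown correction (n = 2): r_full = 2·0.655/(1 + 0.655) = 0.7915
Then adjust to 60 items: n = 60/32 = 1.8750
r_new = n·r_full / (1 + (n − 1)·r_full) = 1.4841 / 1.6926 ≈ 0.8768

0.88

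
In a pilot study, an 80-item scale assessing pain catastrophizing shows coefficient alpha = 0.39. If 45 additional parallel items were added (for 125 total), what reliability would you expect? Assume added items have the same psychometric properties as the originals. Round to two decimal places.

n = 125/80 = 1.5625
r_new = 1.5625·0.39 / [1 + (1.5625 − 1)·0.39]
     = 0.6094 / 1.2194 = 0.4998

0.50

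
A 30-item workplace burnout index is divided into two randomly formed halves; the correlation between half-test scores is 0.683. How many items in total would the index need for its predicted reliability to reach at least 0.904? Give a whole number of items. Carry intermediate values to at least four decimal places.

66

Corrected full-test reliability: r_full = 2 × 0.683 / (1 + 0.683) ≈ 0.8116
Solve Spearman-Brown for n: n = 0.904(1 − 0.8116) / [0.8116(1 − 0.904)] = 2.1859
Required items = 2.1859 × 30 = 65.58, so 66 items.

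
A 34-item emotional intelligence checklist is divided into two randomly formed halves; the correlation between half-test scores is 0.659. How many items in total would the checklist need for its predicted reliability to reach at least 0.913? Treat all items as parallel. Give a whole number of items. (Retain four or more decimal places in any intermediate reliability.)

93

r_full = 2(0.659)/(1 + 0.659) = 0.7945
Solve Spearman-Brown for n: n = 0.913(1 − 0.7945) / [0.7945(1 − 0.913)] = 2.7144
Required items = 2.7144 × 34 = 92.29, so 93 items.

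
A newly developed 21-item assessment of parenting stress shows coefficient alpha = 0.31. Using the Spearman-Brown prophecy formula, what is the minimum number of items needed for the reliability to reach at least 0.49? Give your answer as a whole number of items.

45

Spearman-Brown solved for the length factor n:
n = r_target (1 − r_old) / [ r_old (1 − r_target) ]
n = 0.49 × (1 − 0.31) / [ 0.31 × (1 − 0.49) ]
  = 0.3381 / 0.1581 = 2.1385
2.1385 × 21 = 44.91 → 45 items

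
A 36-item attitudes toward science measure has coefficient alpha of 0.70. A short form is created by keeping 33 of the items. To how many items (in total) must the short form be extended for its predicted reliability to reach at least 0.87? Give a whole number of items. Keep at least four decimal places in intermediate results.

First, r for the 33-item form: n = 33/36 = 0.9167, so r_33 = 0.9167·0.70/(1 + (0.9167 − 1)·0.70) = 0.6814
Length factor from the short form to reach 0.87: n' = 0.87(1 − 0.6814) / [0.6814(1 − 0.87)] ≈ 3.1291
Total items = 3.1291 × 33 = 103.26, rounded up to 104.

104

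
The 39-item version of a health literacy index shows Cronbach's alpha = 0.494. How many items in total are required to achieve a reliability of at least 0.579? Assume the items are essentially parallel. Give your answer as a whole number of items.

55

Invert Spearman-Brown to solve for n:
n = r_target (1 − r_old) / [ r_old (1 − r_target) ]
n = [0.579 × 0.506] / [0.494 × 0.421]
  = 0.292974 / 0.207974 = 1.4087
Items needed = n × 39 = 1.4087 × 39 ≈ 54.94 → round up to 55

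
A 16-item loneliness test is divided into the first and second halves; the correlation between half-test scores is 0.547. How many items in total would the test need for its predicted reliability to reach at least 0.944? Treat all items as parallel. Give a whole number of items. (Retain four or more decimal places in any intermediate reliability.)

112

Corrected full-test reliability: r_full = 2 × 0.547 / (1 + 0.547) ≈ 0.7072
n = r_tgt(1 − r_full) / [r_full(1 − r_tgt)] = 0.944 × 0.2928 / (0.7072 × 0.056) ≈ 6.9793
Required items = 6.9793 × 16 = 111.67, so 112 items.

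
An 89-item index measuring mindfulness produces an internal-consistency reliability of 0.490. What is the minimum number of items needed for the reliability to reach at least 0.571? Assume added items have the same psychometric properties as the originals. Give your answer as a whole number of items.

124

Spearman-Brown solved for the length factor n:
n = r*(1 − r) / [ r (1 − r*) ]
n = 0.571 × (1 − 0.490) / [ 0.490 × (1 − 0.571) ]
  = 0.291210 / 0.210210 = 1.3853
Items needed = n × 89 = 1.3853 × 89 ≈ 123.29 → round up to 124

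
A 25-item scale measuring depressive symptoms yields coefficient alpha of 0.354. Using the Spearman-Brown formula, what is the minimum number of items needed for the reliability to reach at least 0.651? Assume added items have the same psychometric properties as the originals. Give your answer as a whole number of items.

86

n = 0.651 × (1 − 0.354) / [ 0.354 × (1 − 0.651) ]
n = 0.420546 / 0.123546 ≈ 3.4040
3.4040 × 25 = 85.10 → 86 items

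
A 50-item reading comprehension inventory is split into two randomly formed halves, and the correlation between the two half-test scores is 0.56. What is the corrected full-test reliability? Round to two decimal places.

Each half is half the length of the full test, so the full test is n = 2 times a half.
r_full = 2r_hh / (1 + r_hh) = 2 × 0.56 / (1 + 0.56)
       = 1.1200 / 1.5600 = 0.7179

0.72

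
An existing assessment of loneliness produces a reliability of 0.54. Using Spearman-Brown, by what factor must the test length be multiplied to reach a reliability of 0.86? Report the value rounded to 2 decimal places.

5.23

Invert Spearman-Brown to solve for n:
n = r_target (1 − r_old) / [ r_old (1 − r_target) ]
n = [0.86 × 0.46] / [0.54 × 0.14]
  = 0.3956 / 0.0756 = 5.2328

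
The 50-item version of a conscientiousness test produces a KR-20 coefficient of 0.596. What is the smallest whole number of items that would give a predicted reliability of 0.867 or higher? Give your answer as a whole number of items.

221

n = [0.867 × 0.404] / [0.596 × 0.133]
  = 0.350268 / 0.079268 = 4.4188
Items needed = n × 50 = 4.4188 × 50 ≈ 220.94 → round up to 221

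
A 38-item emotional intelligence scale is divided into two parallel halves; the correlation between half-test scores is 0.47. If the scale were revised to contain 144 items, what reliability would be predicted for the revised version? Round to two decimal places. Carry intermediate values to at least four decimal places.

0.87

Full-test reliability from the split-half r: r_full = 2(0.47)/(1 + 0.47) = 0.6395
Length factor from 38 to 144 items: n = 144/38 = 3.7895
r_new = n·r_full / (1 + (n − 1)·r_full) = 2.4234 / 2.7839 ≈ 0.8705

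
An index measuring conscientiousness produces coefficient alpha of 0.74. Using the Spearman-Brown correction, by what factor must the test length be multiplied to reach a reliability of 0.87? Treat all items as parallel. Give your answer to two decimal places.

2.35

n = 0.87(1 − 0.74) / [0.74(1 − 0.87)]
n = 0.2262 / 0.0962 ≈ 2.3514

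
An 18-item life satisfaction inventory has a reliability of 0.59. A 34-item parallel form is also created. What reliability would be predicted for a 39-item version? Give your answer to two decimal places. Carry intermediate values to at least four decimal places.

The 34-item form is not needed; work directly from the 18-item form with n = 39/18 = 2.1667.
r_{39} = n·r / (1 + (n − 1)·r) = 1.2784 / 1.6884 ≈ 0.7572

0.76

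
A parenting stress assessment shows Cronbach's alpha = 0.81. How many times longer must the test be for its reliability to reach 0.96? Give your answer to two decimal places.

Rearranging the Spearman-Brown formula for n,
n = r_target (1 − r_old) / [ r_old (1 − r_target) ]
n = 0.96 × (1 − 0.81) / [ 0.81 × (1 − 0.96) ]
n = 0.1824 / 0.0324 ≈ 5.6296

5.63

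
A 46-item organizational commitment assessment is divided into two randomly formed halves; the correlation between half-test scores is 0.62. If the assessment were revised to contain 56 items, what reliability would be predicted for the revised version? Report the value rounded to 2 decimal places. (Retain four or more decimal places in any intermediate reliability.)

0.80

Spearman-Brown correction (n = 2): r_full = 2·0.62/(1 + 0.62) = 0.7654
Length factor from 46 to 56 items: n = 56/46 = 1.2174
r_new = n·r_full / (1 + (n − 1)·r_full) = 0.9318 / 1.1664 ≈ 0.7989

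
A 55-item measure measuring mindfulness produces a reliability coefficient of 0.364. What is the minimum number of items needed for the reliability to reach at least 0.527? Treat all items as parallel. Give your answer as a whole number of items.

108

Invert Spearman-Brown to solve for n:
n = r*(1 − r) / [ r (1 − r*) ]
n = 0.527 × (1 − 0.364) / [ 0.364 × (1 − 0.527) ]
  = 0.335172 / 0.172172 = 1.9467
Items needed = n × 55 = 1.9467 × 55 ≈ 107.07 → round up to 108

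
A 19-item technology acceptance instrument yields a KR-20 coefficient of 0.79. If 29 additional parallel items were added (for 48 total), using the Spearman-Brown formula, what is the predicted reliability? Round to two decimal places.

0.90

Length ratio n = 48/19 = 2.5263
Apply the Spearman-Brown prophecy formula, r' = nr / [1 + (n − 1)r]:
r_new = 2.5263·0.79 / [1 + (2.5263 − 1)·0.79]
r_new = 1.9958 / 2.2058 ≈ 0.9048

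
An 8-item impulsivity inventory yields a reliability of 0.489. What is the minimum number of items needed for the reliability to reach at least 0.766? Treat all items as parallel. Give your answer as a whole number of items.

n = 0.766(1 − 0.489) / [0.489(1 − 0.766)]
  = 0.391426 / 0.114426 = 3.4208
3.4208 × 8 = 27.37 → 28 items

28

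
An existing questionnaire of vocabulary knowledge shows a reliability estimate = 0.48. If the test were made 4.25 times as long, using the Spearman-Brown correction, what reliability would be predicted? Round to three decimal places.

Apply the Spearman-Brown prophecy formula, r' = nr / [1 + (n − 1)r]:
r_new = (4.25 × 0.48) / (1 + (4.25 − 1) × 0.48)
r_new = 2.0400 / 2.5600 ≈ 0.7969

0.797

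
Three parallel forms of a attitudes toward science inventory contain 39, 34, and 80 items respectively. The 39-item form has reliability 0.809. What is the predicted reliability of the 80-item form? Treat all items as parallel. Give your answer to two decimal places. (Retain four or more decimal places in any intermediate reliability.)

0.90

The 34-item form is not needed; work directly from the 39-item form with n = 80/39 = 2.0513.
r_{80} = n·r / (1 + (n − 1)·r) = 1.6595 / 1.8505 ≈ 0.8968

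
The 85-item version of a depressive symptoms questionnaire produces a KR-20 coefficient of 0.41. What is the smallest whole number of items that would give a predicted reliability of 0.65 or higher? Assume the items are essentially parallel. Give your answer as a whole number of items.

228

n = [0.65 × 0.59] / [0.41 × 0.35]
  = 0.3835 / 0.1435 = 2.6725
Items needed = n × 85 = 2.6725 × 85 ≈ 227.16 → round up to 228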